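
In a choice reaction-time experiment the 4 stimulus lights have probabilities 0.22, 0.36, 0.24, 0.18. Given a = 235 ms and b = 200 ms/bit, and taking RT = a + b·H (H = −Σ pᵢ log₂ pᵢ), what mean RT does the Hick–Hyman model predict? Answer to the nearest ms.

H = 0.22·log₂(1/0.22) + 0.36·log₂(1/0.36) + 0.24·log₂(1/0.24) + 0.18·log₂(1/0.18) = 1.9506 bits.
RT = 235 + 200 × 1.9506 = 625.13 ms.

625 ms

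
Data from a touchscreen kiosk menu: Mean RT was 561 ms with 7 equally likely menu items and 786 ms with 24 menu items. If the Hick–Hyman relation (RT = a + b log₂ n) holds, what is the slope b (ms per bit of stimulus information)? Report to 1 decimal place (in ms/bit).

Slope: b = (786 − 561) / (log₂ 24 − log₂ 7) = 225/1.7776 = 126.575 ms/bit.

126.6 ms/bit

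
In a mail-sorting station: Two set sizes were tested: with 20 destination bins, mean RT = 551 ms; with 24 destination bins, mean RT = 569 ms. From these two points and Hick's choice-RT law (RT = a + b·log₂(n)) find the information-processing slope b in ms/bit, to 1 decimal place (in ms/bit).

68.4 ms/bit

Slope: b = (569 − 551) / (log₂ 24 − log₂ 20) = 18/0.2630 = 68.432 ms/bit.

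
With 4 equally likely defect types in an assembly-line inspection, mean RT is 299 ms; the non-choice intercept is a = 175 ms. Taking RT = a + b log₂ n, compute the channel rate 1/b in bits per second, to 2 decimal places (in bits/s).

16.13 bits/s

Choice component = 299 − 175 = 124 ms over log₂(4) = 2 bits.
b = 124 / 2 = 62.000 ms/bit, so 1/b = 16.129 bits/s.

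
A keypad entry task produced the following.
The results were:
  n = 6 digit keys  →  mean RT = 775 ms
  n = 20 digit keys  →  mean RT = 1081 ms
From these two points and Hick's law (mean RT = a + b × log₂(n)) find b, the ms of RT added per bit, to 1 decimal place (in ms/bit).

176.2 ms/bit

b = (RT₂ − RT₁)/(log₂ n₂ − log₂ n₁) = (1081 − 775)/(4.3219 − 2.5850) = 176.169 ms/bit.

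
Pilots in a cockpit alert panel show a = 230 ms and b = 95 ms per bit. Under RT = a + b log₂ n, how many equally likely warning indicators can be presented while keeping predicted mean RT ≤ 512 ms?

7

Information budget: (512 − 230)/95 = 2.9684 bits, so n ≤ 2^2.9684 = 7.827 → at most 7.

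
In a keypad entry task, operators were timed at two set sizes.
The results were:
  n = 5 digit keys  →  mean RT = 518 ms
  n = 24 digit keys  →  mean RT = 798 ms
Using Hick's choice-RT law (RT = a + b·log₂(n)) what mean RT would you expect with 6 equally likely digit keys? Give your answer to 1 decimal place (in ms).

Solve the two-equation system in a and b:
  b = (798 − 518) / (log₂ 24 − log₂ 5) = 280 / (4.5850 − 2.3219) = 123.728 ms/bit
  a = 518 − 123.728 × 2.3219 = 230.713 ms
Then RT(6) = 230.713 + 123.728 × log₂ 6 = 230.713 + 123.728 × 2.5850 ≈ 550.545 ms.

550.5 ms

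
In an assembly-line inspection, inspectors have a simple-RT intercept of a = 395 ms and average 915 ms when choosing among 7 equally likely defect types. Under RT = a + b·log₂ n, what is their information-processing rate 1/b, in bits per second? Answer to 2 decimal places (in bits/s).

b = (915 − 395)/log₂ 7 = 520/2.8074 = 185.228 ms per bit = 0.18523 s/bit; the reciprocal is 5.399 bits/s.

5.40 bits/s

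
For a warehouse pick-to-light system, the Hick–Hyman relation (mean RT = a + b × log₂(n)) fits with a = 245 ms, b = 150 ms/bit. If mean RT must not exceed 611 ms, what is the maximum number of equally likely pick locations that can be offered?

5

Information budget: (611 − 245)/150 = 2.4400 bits, so n ≤ 2^2.4400 = 5.426 → at most 5.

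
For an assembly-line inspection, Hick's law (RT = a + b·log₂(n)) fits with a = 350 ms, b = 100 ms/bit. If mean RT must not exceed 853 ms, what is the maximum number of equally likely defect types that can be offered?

Information budget: (853 − 350)/100 = 5.0300 bits, so n ≤ 2^5.0300 = 32.672 → at most 32.

32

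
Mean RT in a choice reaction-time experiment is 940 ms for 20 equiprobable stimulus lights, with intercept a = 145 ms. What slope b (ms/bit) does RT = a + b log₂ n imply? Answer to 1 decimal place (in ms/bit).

20 alternatives carry log₂ 20 = 4.3219 bits; the choice cost is 940 − 145 = 795 ms, so b = 795/4.3219 = 183.946 ms/bit.

183.9 ms/bit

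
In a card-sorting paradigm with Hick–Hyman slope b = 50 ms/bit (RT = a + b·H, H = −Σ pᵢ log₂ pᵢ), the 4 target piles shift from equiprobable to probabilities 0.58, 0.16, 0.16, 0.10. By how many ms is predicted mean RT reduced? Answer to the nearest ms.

18 ms

Equiprobable entropy H₀ = log₂ 4 = 2.0000 bits.
Skewed entropy H = −Σ pᵢ log₂ pᵢ = 1.6340 bits.
ΔRT = b·(H₀ − H) = 50 × 0.3660 = 18.30 ms.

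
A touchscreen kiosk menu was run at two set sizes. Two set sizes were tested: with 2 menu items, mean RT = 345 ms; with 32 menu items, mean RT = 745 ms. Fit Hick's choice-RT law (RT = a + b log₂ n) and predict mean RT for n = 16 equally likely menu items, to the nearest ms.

Fit slope and intercept:
  b = (745 − 345) / (log₂ 32 − log₂ 2) = 400 / (5 − 1) = 100 ms/bit
  a = 345 − 100 × 1 = 245 ms
Then RT(16) = 245 + 100 × log₂ 16 = 245 + 100 × 4 ≈ 645.000 ms.

645 ms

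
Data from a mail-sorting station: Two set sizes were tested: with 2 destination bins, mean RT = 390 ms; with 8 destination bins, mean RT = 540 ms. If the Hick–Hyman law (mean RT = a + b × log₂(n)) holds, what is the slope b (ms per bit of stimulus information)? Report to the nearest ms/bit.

75 ms/bit

b = (RT₂ − RT₁)/(log₂ n₂ − log₂ n₁) = (540 − 390)/(3 − 1) = 75 ms/bit.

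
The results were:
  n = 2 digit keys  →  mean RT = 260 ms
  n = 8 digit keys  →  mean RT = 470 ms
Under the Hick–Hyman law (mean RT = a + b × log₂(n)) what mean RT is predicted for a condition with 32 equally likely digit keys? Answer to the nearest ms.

680 ms

Solve the two-equation system in a and b:
  b = (470 − 260) / (log₂ 8 − log₂ 2) = 210 / (3 − 1) = 105 ms/bit
  a = 260 − 105 × 1 = 155 ms
Then RT(32) = 155 + 105 × log₂ 32 = 155 + 105 × 5 ≈ 680.000 ms.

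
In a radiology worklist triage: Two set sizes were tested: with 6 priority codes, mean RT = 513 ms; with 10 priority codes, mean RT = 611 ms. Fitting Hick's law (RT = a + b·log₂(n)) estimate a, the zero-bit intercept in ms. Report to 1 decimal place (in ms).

b = (RT₂ − RT₁)/(log₂ n₂ − log₂ n₁) = (611 − 513)/(3.3219 − 2.5850) = 132.978 ms/bit.
Intercept: a = 513 − 132.978·log₂(6) = 169.258 ms.

169.3 ms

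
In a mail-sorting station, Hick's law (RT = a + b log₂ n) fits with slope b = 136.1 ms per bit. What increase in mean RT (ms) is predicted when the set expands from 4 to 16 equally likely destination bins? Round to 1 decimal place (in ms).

Only the slope matters, since a is common to both: ΔRT = b·log₂(n₂/n₁).
log₂(16) − log₂(4) = log₂(16/4) = log₂(4) = 2.
ΔRT = 136.1 × 2.0000 = 272.200 ms.

272.2 ms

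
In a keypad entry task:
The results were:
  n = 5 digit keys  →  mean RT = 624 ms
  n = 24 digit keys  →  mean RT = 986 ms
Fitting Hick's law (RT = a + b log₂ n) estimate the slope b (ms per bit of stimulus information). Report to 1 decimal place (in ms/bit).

b = (RT₂ − RT₁)/(log₂ n₂ − log₂ n₁) = (986 − 624)/(4.5850 − 2.3219) = 159.962 ms/bit.

160.0 ms/bit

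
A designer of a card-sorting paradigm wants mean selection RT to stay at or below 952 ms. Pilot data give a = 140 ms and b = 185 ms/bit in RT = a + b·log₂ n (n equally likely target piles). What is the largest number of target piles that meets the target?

20

Set 140 + 185·log₂ n ≤ 952 → log₂ n ≤ (952 − 140)/185 = 4.3892.
So n ≤ 2^4.3892 = 20.955; the largest integer n is 20.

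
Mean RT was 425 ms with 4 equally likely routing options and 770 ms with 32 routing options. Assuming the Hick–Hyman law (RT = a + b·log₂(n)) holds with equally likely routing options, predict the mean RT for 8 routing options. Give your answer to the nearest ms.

540 ms

With log₂ n on the abscissa the relation is linear; from the two conditions:
  b = (770 − 425) / (log₂ 32 − log₂ 4) = 345 / (5 − 2) = 115 ms/bit
  a = 425 − 115 × 2 = 195 ms
Then RT(8) = 195 + 115 × log₂ 8 = 195 + 115 × 3 ≈ 540.000 ms.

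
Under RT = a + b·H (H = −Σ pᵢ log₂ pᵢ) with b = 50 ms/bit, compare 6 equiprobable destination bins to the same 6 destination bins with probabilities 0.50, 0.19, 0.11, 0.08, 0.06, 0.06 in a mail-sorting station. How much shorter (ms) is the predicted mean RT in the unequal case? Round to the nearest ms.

25 ms

Equiprobable entropy H₀ = log₂ 6 = 2.5850 bits.
Skewed entropy H = −Σ pᵢ log₂ pᵢ = 2.0841 bits.
ΔRT = b·(H₀ − H) = 50 × 0.5009 = 25.04 ms.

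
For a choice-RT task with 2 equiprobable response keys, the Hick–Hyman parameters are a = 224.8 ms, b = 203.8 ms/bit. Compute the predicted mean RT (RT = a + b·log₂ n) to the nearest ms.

log₂(2) = 1 bits, so RT = 224.8 + 203.8 × 1 ≈ 428.600 ms.

429 ms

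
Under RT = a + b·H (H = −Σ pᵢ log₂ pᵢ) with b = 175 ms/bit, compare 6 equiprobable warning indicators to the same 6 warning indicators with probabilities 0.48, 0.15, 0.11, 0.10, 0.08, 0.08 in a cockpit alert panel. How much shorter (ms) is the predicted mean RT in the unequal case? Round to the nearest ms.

Equiprobable entropy H₀ = log₂ 6 = 2.5850 bits.
Skewed entropy H = −Σ pᵢ log₂ pᵢ = 2.1843 bits.
ΔRT = b·(H₀ − H) = 175 × 0.4007 = 70.11 ms.

70 ms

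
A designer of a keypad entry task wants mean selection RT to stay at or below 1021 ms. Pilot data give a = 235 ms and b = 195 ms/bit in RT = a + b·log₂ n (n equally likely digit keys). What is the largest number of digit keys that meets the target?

Information budget: (1021 − 235)/195 = 4.0308 bits, so n ≤ 2^4.0308 = 16.345 → at most 16.

16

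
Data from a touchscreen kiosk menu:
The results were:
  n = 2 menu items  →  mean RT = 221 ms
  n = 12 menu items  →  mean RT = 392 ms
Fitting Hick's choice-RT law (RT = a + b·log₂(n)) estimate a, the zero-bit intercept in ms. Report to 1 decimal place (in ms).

154.8 ms

b = (RT₂ − RT₁)/(log₂ n₂ − log₂ n₁) = (392 − 221)/(3.5850 − 1) = 66.152 ms/bit.
a = RT₁ − b·log₂ n₁ = 221 − 66.152 × 1 = 154.848 ms.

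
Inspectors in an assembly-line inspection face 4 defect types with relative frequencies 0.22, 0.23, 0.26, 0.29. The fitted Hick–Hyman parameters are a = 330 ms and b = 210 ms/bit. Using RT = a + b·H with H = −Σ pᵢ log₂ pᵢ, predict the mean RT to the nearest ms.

748 ms

Entropy contributions −pᵢ log₂ pᵢ: 0.4806, 0.4877, 0.5053, 0.5179; sum H = 1.9914 bits.
RT = a + bH = 330 + 210·1.9914 = 748.20 ms.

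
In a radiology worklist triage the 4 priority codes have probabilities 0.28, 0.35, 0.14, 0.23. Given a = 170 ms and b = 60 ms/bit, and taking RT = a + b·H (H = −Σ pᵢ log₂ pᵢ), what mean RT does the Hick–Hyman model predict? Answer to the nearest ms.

286 ms

H = 0.28·log₂(1/0.28) + 0.35·log₂(1/0.35) + 0.14·log₂(1/0.14) + 0.23·log₂(1/0.23) = 1.9291 bits.
RT = 170 + 60 × 1.9291 = 285.75 ms.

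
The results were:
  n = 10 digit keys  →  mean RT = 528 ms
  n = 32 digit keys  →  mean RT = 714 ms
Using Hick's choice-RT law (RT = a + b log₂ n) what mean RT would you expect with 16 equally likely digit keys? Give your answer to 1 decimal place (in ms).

With log₂ n on the abscissa the relation is linear; from the two conditions:
  b = (714 − 528) / (log₂ 32 − log₂ 10) = 186 / (5 − 3.3219) = 110.841 ms/bit
  a = 528 − 110.841 × 3.3219 = 159.793 ms
Then RT(16) = 159.793 + 110.841 × log₂ 16 = 159.793 + 110.841 × 4 ≈ 603.159 ms.

603.2 ms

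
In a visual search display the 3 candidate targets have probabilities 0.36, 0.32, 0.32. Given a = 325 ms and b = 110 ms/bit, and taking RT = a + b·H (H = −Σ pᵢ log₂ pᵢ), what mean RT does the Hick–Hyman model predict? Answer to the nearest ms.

499 ms

Entropy contributions −pᵢ log₂ pᵢ: 0.5306, 0.5260, 0.5260; sum H = 1.5827 bits.
RT = a + bH = 325 + 110·1.5827 = 499.10 ms.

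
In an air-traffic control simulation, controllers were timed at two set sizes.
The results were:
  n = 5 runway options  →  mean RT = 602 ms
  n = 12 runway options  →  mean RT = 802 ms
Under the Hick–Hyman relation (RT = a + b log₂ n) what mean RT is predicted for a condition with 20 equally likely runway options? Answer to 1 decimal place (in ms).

918.7 ms

Solve the two-equation system in a and b:
  b = (802 − 602) / (log₂ 12 − log₂ 5) = 200 / (3.5850 − 2.3219) = 158.349 ms/bit
  a = 602 − 158.349 × 2.3219 = 234.325 ms
Then RT(20) = 234.325 + 158.349 × log₂ 20 = 234.325 + 158.349 × 4.3219 ≈ 918.698 ms.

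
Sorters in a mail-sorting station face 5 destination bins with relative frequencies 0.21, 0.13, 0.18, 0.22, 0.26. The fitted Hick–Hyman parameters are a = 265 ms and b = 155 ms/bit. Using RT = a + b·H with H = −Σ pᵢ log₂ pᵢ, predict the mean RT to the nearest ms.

H = 0.21·log₂(1/0.21) + 0.13·log₂(1/0.13) + 0.18·log₂(1/0.18) + 0.22·log₂(1/0.22) + 0.26·log₂(1/0.26) = 2.2866 bits.
RT = 265 + 155 × 2.2866 = 619.43 ms.

619 ms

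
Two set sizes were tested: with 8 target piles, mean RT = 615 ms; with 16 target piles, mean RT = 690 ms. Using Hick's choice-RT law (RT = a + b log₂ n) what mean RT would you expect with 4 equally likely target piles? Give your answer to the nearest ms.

Solve the two-equation system in a and b:
  b = (690 − 615) / (log₂ 16 − log₂ 8) = 75 / (4 − 3) = 75 ms/bit
  a = 615 − 75 × 3 = 390 ms
Then RT(4) = 390 + 75 × log₂ 4 = 390 + 75 × 2 ≈ 540.000 ms.

540 ms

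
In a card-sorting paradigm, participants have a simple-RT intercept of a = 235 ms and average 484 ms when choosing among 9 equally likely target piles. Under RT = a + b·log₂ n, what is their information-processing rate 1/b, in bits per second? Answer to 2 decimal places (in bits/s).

Choice component = 484 − 235 = 249 ms over log₂(9) = 3.1699 bits.
b = 249 / 3.1699 = 78.551 ms/bit, so 1/b = 12.731 bits/s.

12.73 bits/s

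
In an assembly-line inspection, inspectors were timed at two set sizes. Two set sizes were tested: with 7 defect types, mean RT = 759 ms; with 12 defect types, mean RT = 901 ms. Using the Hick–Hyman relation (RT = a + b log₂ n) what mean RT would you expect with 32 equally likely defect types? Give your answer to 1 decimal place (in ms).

With log₂ n on the abscissa the relation is linear; from the two conditions:
  b = (901 − 759) / (log₂ 12 − log₂ 7) = 142 / (3.5850 − 2.8074) = 182.611 ms/bit
  a = 759 − 182.611 × 2.8074 = 246.345 ms
Then RT(32) = 246.345 + 182.611 × log₂ 32 = 246.345 + 182.611 × 5 ≈ 1159.402 ms.

1159.4 ms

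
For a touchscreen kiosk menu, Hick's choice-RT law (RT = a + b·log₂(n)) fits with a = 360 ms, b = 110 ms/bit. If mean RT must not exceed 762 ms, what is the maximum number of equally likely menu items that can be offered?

12

110·log₂ n ≤ 762 − 360 = 402, giving log₂ n ≤ 3.6545 and n ≤ 12.593. The largest whole number is 12.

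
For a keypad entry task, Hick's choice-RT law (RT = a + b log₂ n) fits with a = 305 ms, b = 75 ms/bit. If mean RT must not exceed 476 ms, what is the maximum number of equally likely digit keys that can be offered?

75·log₂ n ≤ 476 − 305 = 171, giving log₂ n ≤ 2.2800 and n ≤ 4.857. The largest whole number is 4.

4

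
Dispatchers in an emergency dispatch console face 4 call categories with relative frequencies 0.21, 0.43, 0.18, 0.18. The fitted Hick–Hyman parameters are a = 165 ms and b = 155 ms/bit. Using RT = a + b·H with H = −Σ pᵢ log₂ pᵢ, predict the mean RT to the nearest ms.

457 ms

H = 0.21·log₂(1/0.21) + 0.43·log₂(1/0.43) + 0.18·log₂(1/0.18) + 0.18·log₂(1/0.18) = 1.8870 bits.
RT = 165 + 155 × 1.8870 = 457.49 ms.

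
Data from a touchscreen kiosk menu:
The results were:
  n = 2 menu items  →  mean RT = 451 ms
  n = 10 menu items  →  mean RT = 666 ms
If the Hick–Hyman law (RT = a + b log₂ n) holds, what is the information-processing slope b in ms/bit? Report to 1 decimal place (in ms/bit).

92.6 ms/bit

Slope: b = (666 − 451) / (log₂ 10 − log₂ 2) = 215/2.3219 = 92.595 ms/bit.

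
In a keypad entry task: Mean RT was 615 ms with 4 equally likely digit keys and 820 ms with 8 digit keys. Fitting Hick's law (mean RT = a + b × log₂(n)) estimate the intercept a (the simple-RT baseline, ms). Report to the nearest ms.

205 ms

b = (RT₂ − RT₁)/(log₂ n₂ − log₂ n₁) = (820 − 615)/(3 − 2) = 205 ms/bit.
a = RT₁ − b·log₂ n₁ = 615 − 205 × 2 = 205.000 ms.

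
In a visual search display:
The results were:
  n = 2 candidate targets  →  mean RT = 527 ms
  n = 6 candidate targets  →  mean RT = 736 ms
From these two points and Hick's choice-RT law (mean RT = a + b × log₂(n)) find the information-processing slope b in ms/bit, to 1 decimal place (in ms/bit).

131.9 ms/bit

Slope: b = (736 − 527) / (log₂ 6 − log₂ 2) = 209/1.5850 = 131.864 ms/bit.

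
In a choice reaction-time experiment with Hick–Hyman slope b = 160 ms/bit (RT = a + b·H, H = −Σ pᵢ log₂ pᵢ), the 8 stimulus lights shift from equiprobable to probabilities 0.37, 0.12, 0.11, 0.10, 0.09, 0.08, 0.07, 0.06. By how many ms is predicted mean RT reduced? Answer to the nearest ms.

Equiprobable entropy H₀ = log₂ 8 = 3.0000 bits.
Skewed entropy H = −Σ pᵢ log₂ pᵢ = 2.6965 bits.
ΔRT = b·(H₀ − H) = 160 × 0.3035 = 48.56 ms.

49 ms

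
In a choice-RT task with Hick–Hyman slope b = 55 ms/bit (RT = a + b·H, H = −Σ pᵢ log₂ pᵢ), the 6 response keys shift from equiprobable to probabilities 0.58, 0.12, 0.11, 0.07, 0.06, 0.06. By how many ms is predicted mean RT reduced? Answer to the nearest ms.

The RT saving is b·ΔH. Equiprobable H₀ = log₂(6) = 2.5850 bits; with the given probabilities H = 1.9288 bits.
b·(H₀ − H) = 55 × (2.5850 − 1.9288) = 36.09 ms.

36 ms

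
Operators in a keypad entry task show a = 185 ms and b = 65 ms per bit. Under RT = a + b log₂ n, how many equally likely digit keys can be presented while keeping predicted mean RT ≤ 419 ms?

12

Set 185 + 65·log₂ n ≤ 419 → log₂ n ≤ (419 − 185)/65 = 3.6000.
So n ≤ 2^3.6000 = 12.126; the largest integer n is 12.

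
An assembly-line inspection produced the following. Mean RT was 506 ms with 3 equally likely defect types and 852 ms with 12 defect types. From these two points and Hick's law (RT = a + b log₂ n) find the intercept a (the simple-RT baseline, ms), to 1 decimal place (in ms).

231.8 ms

The slope on a log₂ axis is (852 − 506) / (3.5850 − 1.5850) = 173.000 ms/bit.
a = RT₁ − b·log₂ n₁ = 506 − 173.000 × 1.5850 = 231.801 ms.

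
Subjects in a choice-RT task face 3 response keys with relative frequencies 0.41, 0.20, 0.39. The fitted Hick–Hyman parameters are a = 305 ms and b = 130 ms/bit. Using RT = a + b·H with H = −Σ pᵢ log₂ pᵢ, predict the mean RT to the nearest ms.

Entropy contributions −pᵢ log₂ pᵢ: 0.5274, 0.4644, 0.5298; sum H = 1.5216 bits.
RT = a + bH = 305 + 130·1.5216 = 502.80 ms.

503 ms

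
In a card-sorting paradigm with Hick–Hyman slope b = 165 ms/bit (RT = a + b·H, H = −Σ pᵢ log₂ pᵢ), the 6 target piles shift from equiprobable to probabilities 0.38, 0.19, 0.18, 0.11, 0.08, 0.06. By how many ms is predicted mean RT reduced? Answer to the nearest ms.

Equiprobable entropy H₀ = log₂ 6 = 2.5850 bits.
Skewed entropy H = −Σ pᵢ log₂ pᵢ = 2.3163 bits.
ΔRT = b·(H₀ − H) = 165 × 0.2686 = 44.33 ms.

44 ms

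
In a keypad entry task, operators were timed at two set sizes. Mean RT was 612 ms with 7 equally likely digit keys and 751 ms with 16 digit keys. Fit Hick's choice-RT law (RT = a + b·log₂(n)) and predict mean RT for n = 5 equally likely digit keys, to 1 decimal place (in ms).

Fit slope and intercept:
  b = (751 − 612) / (log₂ 16 − log₂ 7) = 139 / (4 − 2.8074) = 116.548 ms/bit
  a = 612 − 116.548 × 2.8074 = 284.809 ms
Then RT(5) = 284.809 + 116.548 × log₂ 5 = 284.809 + 116.548 × 2.3219 ≈ 555.425 ms.

555.4 ms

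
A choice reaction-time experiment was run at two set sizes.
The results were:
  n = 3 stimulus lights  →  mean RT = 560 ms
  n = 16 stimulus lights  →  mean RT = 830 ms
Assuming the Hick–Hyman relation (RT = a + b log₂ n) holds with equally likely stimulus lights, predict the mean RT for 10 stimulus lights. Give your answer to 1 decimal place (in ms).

754.2 ms

Solve the two-equation system in a and b:
  b = (830 − 560) / (log₂ 16 − log₂ 3) = 270 / (4 − 1.5850) = 111.800 ms/bit
  a = 560 − 111.800 × 1.5850 = 382.802 ms
Then RT(10) = 382.802 + 111.800 × log₂ 10 = 382.802 + 111.800 × 3.3219 ≈ 754.192 ms.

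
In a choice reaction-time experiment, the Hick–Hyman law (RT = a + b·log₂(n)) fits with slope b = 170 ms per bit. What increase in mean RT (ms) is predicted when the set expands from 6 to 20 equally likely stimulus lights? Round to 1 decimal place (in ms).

295.3 ms

The intercept a cancels: ΔRT = b·(log₂ n₂ − log₂ n₁) = b·log₂(n₂/n₁).
log₂(20) − log₂(6) = 4.3219 − 2.5850 = 1.7370.
ΔRT = 170 × 1.7370 = 295.284 ms.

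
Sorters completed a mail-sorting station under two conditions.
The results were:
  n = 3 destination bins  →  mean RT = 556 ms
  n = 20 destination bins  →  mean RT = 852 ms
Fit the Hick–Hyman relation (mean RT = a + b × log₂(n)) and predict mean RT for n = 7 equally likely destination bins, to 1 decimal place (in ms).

Fit slope and intercept:
  b = (852 − 556) / (log₂ 20 − log₂ 3) = 296 / (4.3219 − 1.5850) = 108.149 ms/bit
  a = 556 − 108.149 × 1.5850 = 384.588 ms
Then RT(7) = 384.588 + 108.149 × log₂ 7 = 384.588 + 108.149 × 2.8074 ≈ 688.200 ms.

688.2 ms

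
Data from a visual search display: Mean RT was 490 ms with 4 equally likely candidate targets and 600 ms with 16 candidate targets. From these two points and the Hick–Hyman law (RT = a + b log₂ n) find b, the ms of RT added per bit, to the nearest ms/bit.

55 ms/bit

Slope: b = (600 − 490) / (log₂ 16 − log₂ 4) = 110/2.0000 = 55 ms/bit.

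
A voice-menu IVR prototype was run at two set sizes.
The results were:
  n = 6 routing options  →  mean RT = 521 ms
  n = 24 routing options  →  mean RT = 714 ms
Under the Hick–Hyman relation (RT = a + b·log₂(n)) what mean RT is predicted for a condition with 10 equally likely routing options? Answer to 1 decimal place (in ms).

Fit slope and intercept:
  b = (714 − 521) / (log₂ 24 − log₂ 6) = 193 / (4.5850 − 2.5850) = 96.500 ms/bit
  a = 521 − 96.500 × 2.5850 = 271.551 ms
Then RT(10) = 271.551 + 96.500 × log₂ 10 = 271.551 + 96.500 × 3.3219 ≈ 592.117 ms.

592.1 ms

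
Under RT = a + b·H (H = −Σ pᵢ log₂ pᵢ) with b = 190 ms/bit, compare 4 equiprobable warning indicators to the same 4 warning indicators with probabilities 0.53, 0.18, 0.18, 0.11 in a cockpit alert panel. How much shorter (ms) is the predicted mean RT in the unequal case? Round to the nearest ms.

52 ms

The RT saving is b·ΔH. Equiprobable H₀ = log₂(4) = 2.0000 bits; with the given probabilities H = 1.7263 bits.
b·(H₀ − H) = 190 × (2.0000 − 1.7263) = 51.99 ms.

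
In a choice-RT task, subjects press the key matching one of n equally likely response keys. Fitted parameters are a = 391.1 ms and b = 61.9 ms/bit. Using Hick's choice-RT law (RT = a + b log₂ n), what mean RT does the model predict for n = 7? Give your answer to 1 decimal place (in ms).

log₂(7) = 2.8074 bits, so RT = 391.1 + 61.9 × 2.8074 ≈ 564.875 ms.

564.9 ms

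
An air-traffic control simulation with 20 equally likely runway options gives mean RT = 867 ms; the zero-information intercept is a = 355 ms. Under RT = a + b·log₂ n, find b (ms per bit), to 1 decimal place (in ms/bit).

118.5 ms/bit

b = (867 − 355) / log₂(20) = 512 / 4.3219 = 118.466 ms/bit.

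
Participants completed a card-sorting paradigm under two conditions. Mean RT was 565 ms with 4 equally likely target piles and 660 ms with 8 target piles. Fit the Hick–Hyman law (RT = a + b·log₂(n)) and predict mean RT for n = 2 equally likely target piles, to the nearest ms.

Solve the two-equation system in a and b:
  b = (660 − 565) / (log₂ 8 − log₂ 4) = 95 / (3 − 2) = 95 ms/bit
  a = 565 − 95 × 2 = 375 ms
Then RT(2) = 375 + 95 × log₂ 2 = 375 + 95 × 1 ≈ 470.000 ms.

470 ms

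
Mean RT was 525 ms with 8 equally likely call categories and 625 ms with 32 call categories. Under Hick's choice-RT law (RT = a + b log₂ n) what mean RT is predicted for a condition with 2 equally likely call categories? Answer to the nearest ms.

Solve the two-equation system in a and b:
  b = (625 − 525) / (log₂ 32 − log₂ 8) = 100 / (5 − 3) = 50 ms/bit
  a = 525 − 50 × 3 = 375 ms
Then RT(2) = 375 + 50 × log₂ 2 = 375 + 50 × 1 ≈ 425.000 ms.

425 ms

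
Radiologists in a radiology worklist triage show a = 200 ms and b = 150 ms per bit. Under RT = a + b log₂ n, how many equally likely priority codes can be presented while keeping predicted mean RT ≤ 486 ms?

Set 200 + 150·log₂ n ≤ 486 → log₂ n ≤ (486 − 200)/150 = 1.9067.
So n ≤ 2^1.9067 = 3.749; the largest integer n is 3.

3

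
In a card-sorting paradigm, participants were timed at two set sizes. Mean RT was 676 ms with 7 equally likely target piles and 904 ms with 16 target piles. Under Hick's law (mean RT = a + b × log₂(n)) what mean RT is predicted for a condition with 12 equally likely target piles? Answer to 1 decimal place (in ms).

824.7 ms

Fit slope and intercept:
  b = (904 − 676) / (log₂ 16 − log₂ 7) = 228 / (4 − 2.8074) = 191.172 ms/bit
  a = 676 − 191.172 × 2.8074 = 139.313 ms
Then RT(12) = 139.313 + 191.172 × log₂ 12 = 139.313 + 191.172 × 3.5850 ≈ 824.657 ms.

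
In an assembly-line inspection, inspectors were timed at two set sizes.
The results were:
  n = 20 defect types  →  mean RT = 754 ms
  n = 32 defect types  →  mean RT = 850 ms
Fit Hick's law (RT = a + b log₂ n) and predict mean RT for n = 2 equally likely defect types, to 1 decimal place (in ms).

Fit slope and intercept:
  b = (850 − 754) / (log₂ 32 − log₂ 20) = 96 / (5 − 4.3219) = 141.578 ms/bit
  a = 754 − 141.578 × 4.3219 = 142.110 ms
Then RT(2) = 142.110 + 141.578 × log₂ 2 = 142.110 + 141.578 × 1 ≈ 283.688 ms.

283.7 ms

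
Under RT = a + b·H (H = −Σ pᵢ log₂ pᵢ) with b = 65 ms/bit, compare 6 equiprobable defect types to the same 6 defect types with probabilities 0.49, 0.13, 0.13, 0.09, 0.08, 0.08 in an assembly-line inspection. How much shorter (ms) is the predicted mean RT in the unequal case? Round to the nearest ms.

Equiprobable entropy H₀ = log₂ 6 = 2.5850 bits.
Skewed entropy H = −Σ pᵢ log₂ pᵢ = 2.1652 bits.
ΔRT = b·(H₀ − H) = 65 × 0.4197 = 27.28 ms.

27 ms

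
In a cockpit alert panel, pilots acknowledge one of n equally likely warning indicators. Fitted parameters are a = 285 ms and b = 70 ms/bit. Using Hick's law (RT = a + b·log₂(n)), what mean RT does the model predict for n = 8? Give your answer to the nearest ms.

log₂(8) = 3 bits, so RT = 285 + 70 × 3 ≈ 495.000 ms.

495 ms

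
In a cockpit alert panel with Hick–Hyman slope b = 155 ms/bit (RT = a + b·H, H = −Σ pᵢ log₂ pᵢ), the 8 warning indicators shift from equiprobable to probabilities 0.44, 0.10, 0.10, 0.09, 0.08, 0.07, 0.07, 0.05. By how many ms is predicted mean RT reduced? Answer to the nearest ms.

71 ms

The RT saving is b·ΔH. Equiprobable H₀ = log₂(8) = 3.0000 bits; with the given probabilities H = 2.5429 bits.
b·(H₀ − H) = 155 × (3.0000 − 2.5429) = 70.85 ms.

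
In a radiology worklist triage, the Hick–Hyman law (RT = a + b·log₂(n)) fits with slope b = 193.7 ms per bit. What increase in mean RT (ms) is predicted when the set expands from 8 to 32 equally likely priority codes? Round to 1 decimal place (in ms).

ΔRT = (a + b log₂ n₂) − (a + b log₂ n₁) = b·(log₂ n₂ − log₂ n₁).
log₂(32) − log₂(8) = log₂(32/8) = log₂(4) = 2.
ΔRT = 193.7 × 2.0000 = 387.400 ms.

387.4 ms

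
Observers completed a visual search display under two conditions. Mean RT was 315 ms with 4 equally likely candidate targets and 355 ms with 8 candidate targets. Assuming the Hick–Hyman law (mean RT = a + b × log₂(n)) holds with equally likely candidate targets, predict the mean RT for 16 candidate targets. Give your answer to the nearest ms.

395 ms

RT is linear in log₂ n, so two points fix the line:
  b = (355 − 315) / (log₂ 8 − log₂ 4) = 40 / (3 − 2) = 40 ms/bit
  a = 315 − 40 × 2 = 235 ms
Then RT(16) = 235 + 40 × log₂ 16 = 235 + 40 × 4 ≈ 395.000 ms.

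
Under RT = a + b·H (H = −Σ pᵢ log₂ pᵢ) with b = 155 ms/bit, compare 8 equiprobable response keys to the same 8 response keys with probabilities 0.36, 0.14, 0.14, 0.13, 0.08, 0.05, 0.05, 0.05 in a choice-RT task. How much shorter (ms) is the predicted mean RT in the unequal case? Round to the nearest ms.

Equiprobable entropy H₀ = log₂ 8 = 3.0000 bits.
Skewed entropy H = −Σ pᵢ log₂ pᵢ = 2.6473 bits.
ΔRT = b·(H₀ − H) = 155 × 0.3527 = 54.67 ms.

55 ms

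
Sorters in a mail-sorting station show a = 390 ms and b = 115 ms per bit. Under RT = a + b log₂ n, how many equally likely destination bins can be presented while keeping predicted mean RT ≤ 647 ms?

115·log₂ n ≤ 647 − 390 = 257, giving log₂ n ≤ 2.2348 and n ≤ 4.707. The largest whole number is 4.

4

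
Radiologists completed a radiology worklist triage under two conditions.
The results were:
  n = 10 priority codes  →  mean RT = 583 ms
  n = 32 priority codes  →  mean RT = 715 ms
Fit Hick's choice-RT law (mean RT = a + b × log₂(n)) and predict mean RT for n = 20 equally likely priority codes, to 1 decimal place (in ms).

661.7 ms

Solve the two-equation system in a and b:
  b = (715 − 583) / (log₂ 32 − log₂ 10) = 132 / (5 − 3.3219) = 78.662 ms/bit
  a = 583 − 78.662 × 3.3219 = 321.691 ms
Then RT(20) = 321.691 + 78.662 × log₂ 20 = 321.691 + 78.662 × 4.3219 ≈ 661.662 ms.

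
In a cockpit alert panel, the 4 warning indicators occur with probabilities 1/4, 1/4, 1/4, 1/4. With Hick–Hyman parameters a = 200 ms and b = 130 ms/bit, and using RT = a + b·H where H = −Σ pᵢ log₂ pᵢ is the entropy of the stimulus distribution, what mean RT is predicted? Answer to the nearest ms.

460 ms

Each term −pᵢ log₂ pᵢ: 0.25·2 + 0.25·2 + 0.25·2 + 0.25·2; summed, H = 2.000 bits.
Mean RT = a + bH = 200 + 130·2.000 = 460.00 ms.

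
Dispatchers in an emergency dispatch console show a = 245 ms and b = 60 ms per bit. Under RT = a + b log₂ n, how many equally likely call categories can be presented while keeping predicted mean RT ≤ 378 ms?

Set 245 + 60·log₂ n ≤ 378 → log₂ n ≤ (378 − 245)/60 = 2.2167.
So n ≤ 2^2.2167 = 4.648; the largest integer n is 4.

4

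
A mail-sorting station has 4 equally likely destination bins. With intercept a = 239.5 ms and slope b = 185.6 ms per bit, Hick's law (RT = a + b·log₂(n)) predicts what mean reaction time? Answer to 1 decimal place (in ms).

log₂(4) = 2 bits, so RT = 239.5 + 185.6 × 2 ≈ 610.700 ms.

610.7 ms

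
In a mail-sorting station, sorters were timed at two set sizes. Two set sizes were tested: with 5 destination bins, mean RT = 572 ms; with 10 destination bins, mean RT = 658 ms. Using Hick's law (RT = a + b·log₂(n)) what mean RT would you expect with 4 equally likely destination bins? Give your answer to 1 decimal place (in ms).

With log₂ n on the abscissa the relation is linear; from the two conditions:
  b = (658 − 572) / (log₂ 10 − log₂ 5) = 86 / (3.3219 − 2.3219) = 86.000 ms/bit
  a = 572 − 86.000 × 2.3219 = 372.314 ms
Then RT(4) = 372.314 + 86.000 × log₂ 4 = 372.314 + 86.000 × 2 ≈ 544.314 ms.

544.3 ms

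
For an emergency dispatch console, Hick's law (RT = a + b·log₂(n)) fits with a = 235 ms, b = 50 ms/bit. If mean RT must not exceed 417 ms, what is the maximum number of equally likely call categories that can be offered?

12

50·log₂ n ≤ 417 − 235 = 182, giving log₂ n ≤ 3.6400 and n ≤ 12.467. The largest whole number is 12.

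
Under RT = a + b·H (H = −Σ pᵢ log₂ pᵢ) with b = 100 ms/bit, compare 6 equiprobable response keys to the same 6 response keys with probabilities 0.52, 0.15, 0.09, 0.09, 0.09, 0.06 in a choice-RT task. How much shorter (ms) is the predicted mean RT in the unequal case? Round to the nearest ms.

50 ms

The RT saving is b·ΔH. Equiprobable H₀ = log₂(6) = 2.5850 bits; with the given probabilities H = 2.0826 bits.
b·(H₀ − H) = 100 × (2.5850 − 2.0826) = 50.23 ms.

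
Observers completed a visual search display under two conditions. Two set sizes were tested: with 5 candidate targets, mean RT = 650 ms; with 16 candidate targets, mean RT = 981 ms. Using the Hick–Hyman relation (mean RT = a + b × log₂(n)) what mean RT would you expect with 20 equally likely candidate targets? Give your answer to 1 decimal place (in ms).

With log₂ n on the abscissa the relation is linear; from the two conditions:
  b = (981 − 650) / (log₂ 16 − log₂ 5) = 331 / (4 − 2.3219) = 197.250 ms/bit
  a = 650 − 197.250 × 2.3219 = 191.999 ms
Then RT(20) = 191.999 + 197.250 × log₂ 20 = 191.999 + 197.250 × 4.3219 ≈ 1044.500 ms.

1044.5 ms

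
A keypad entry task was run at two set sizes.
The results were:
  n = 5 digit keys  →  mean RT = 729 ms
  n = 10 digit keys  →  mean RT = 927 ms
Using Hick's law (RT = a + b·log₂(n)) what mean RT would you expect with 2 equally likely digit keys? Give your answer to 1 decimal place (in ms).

467.3 ms

RT is linear in log₂ n, so two points fix the line:
  b = (927 − 729) / (log₂ 10 − log₂ 5) = 198 / (3.3219 − 2.3219) = 198.000 ms/bit
  a = 729 − 198.000 × 2.3219 = 269.258 ms
Then RT(2) = 269.258 + 198.000 × log₂ 2 = 269.258 + 198.000 × 1 ≈ 467.258 ms.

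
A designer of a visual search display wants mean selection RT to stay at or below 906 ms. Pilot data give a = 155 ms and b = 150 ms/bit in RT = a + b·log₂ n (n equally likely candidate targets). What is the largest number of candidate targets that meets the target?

Information budget: (906 − 155)/150 = 5.0067 bits, so n ≤ 2^5.0067 = 32.148 → at most 32.

32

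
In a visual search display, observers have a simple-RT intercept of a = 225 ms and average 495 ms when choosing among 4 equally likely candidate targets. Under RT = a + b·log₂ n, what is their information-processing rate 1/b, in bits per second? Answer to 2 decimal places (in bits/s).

b = (495 − 225)/log₂ 4 = 270/2 = 135.000 ms per bit = 0.13500 s/bit; the reciprocal is 7.407 bits/s.

7.41 bits/s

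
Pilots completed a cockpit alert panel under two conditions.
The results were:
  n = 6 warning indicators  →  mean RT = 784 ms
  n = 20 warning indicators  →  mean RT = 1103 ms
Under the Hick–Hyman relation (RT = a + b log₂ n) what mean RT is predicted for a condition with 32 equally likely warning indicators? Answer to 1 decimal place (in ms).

1227.5 ms

RT is linear in log₂ n, so two points fix the line:
  b = (1103 − 784) / (log₂ 20 − log₂ 6) = 319 / (4.3219 − 2.5850) = 183.654 ms/bit
  a = 784 − 183.654 × 2.5850 = 309.262 ms
Then RT(32) = 309.262 + 183.654 × log₂ 32 = 309.262 + 183.654 × 5 ≈ 1227.530 ms.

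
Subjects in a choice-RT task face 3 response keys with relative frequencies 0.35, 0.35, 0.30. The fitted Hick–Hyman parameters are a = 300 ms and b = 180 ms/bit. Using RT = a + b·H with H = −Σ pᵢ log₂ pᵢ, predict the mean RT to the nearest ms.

Entropy contributions −pᵢ log₂ pᵢ: 0.5301, 0.5301, 0.5211; sum H = 1.5813 bits.
RT = a + bH = 300 + 180·1.5813 = 584.63 ms.

585 ms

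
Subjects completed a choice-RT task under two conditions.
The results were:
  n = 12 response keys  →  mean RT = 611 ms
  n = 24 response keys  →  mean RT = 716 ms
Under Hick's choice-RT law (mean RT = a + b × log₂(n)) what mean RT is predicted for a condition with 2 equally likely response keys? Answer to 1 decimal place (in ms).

Fit slope and intercept:
  b = (716 − 611) / (log₂ 24 − log₂ 12) = 105 / (4.5850 − 3.5850) = 105.000 ms/bit
  a = 611 − 105.000 × 3.5850 = 234.579 ms
Then RT(2) = 234.579 + 105.000 × log₂ 2 = 234.579 + 105.000 × 1 ≈ 339.579 ms.

339.6 ms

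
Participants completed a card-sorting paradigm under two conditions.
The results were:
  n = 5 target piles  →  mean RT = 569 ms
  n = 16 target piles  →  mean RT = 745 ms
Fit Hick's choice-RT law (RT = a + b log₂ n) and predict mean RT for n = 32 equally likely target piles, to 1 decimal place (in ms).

With log₂ n on the abscissa the relation is linear; from the two conditions:
  b = (745 − 569) / (log₂ 16 − log₂ 5) = 176 / (4 − 2.3219) = 104.882 ms/bit
  a = 569 − 104.882 × 2.3219 = 325.471 ms
Then RT(32) = 325.471 + 104.882 × log₂ 32 = 325.471 + 104.882 × 5 ≈ 849.882 ms.

849.9 ms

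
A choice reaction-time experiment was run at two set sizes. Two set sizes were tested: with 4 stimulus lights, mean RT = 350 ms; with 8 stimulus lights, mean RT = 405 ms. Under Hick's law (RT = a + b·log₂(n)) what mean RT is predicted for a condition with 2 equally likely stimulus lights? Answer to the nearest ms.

RT is linear in log₂ n, so two points fix the line:
  b = (405 − 350) / (log₂ 8 − log₂ 4) = 55 / (3 − 2) = 55 ms/bit
  a = 350 − 55 × 2 = 240 ms
Then RT(2) = 240 + 55 × log₂ 2 = 240 + 55 × 1 ≈ 295.000 ms.

295 ms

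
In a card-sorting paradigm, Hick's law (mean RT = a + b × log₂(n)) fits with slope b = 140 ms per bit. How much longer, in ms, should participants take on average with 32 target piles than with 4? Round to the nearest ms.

ΔRT = (a + b log₂ n₂) − (a + b log₂ n₁) = b·(log₂ n₂ − log₂ n₁).
log₂(32) − log₂(4) = log₂(32/4) = log₂(8) = 3.
ΔRT = 140 × 3.0000 = 420.000 ms.

420 ms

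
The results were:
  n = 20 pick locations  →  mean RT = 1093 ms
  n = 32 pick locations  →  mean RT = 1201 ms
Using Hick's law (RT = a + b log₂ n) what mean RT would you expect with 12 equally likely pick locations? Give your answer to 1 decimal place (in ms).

975.6 ms

With log₂ n on the abscissa the relation is linear; from the two conditions:
  b = (1201 − 1093) / (log₂ 32 − log₂ 20) = 108 / (5 − 4.3219) = 159.275 ms/bit
  a = 1093 − 159.275 × 4.3219 = 404.624 ms
Then RT(12) = 404.624 + 159.275 × log₂ 12 = 404.624 + 159.275 × 3.5850 ≈ 975.620 ms.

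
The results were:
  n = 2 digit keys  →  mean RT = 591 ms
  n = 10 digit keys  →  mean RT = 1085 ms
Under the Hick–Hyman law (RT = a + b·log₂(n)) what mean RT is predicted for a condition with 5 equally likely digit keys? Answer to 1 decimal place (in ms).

872.2 ms

RT is linear in log₂ n, so two points fix the line:
  b = (1085 − 591) / (log₂ 10 − log₂ 2) = 494 / (3.3219 − 1) = 212.754 ms/bit
  a = 591 − 212.754 × 1 = 378.246 ms
Then RT(5) = 378.246 + 212.754 × log₂ 5 = 378.246 + 212.754 × 2.3219 ≈ 872.246 ms.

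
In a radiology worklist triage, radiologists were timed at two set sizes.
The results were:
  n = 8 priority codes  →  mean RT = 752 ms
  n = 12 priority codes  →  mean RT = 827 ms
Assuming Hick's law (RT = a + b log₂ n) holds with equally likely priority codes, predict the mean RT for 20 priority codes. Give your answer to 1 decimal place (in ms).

921.5 ms

With log₂ n on the abscissa the relation is linear; from the two conditions:
  b = (827 − 752) / (log₂ 12 − log₂ 8) = 75 / (3.5850 − 3) = 128.213 ms/bit
  a = 752 − 128.213 × 3 = 367.360 ms
Then RT(20) = 367.360 + 128.213 × log₂ 20 = 367.360 + 128.213 × 4.3219 ≈ 921.489 ms.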